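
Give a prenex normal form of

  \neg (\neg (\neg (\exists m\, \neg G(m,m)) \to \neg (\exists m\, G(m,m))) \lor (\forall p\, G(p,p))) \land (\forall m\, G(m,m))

Eliminate → and ↔ using ¬ and ∨.
  \neg (\neg (\neg \neg (\exists m\, \neg G(m,m)) \lor \neg (\exists m\, G(m,m))) \lor (\forall p\, G(p,p))) \land (\forall m\, G(m,m))
Push ¬ through the quantifiers and connectives to reach negation normal form:
  ((\exists m\, \neg G(m,m)) \lor (\forall m\, \neg G(m,m))) \land (\exists p\, \neg G(p,p)) \land (\forall m\, G(m,m))
Give each quantifier a distinct variable: m↦w, m↦s.
  ((\exists m\, \neg G(m,m)) \lor (\forall w\, \neg G(w,w))) \land (\exists p\, \neg G(p,p)) \land (\forall s\, G(s,s))
Finally move all quantifiers to the prefix:
  \exists m\, \forall w\, \exists p\, \forall s\, ((\neg G(m,m) \lor \neg G(w,w)) \land \neg G(p,p) \land G(s,s))

\exists m\, \forall w\, \exists p\, \forall s\, ((\neg G(m,m) \lor \neg G(w,w)) \land \neg G(p,p) \land G(s,s))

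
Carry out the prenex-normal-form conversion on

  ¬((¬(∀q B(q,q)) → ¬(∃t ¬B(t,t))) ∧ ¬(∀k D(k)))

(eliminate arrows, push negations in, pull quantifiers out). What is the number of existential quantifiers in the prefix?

Rewrite implications/biconditionals: A → B as ¬A ∨ B.
  ¬((¬¬(∀q B(q,q)) ∨ ¬(∃t ¬B(t,t))) ∧ ¬(∀k D(k)))
Push ¬ through the quantifiers and connectives to reach negation normal form:
  (∃q ¬B(q,q)) ∧ (∃t ¬B(t,t)) ∨ (∀k D(k))
Extract every quantifier outward, since the variables are now distinct and don't occur free across branches:
  ∃q ∃t ∀k (¬B(q,q) ∧ ¬B(t,t) ∨ D(k))
The prefix is ∃q ∃t ∀k: 1 universal, 2 existential.

2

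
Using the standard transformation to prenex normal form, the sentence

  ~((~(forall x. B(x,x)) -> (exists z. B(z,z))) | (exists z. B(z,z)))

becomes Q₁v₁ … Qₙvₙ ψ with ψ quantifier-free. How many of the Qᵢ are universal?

Rewrite implications/biconditionals: A → B as ¬A ∨ B.
  ~(~~(forall x. B(x,x)) | (exists z. B(z,z)) | (exists z. B(z,z)))
Move each ¬ inward, flipping quantifiers it crosses:
  (exists x. ~B(x,x)) & (forall z. ~B(z,z)) & (forall z. ~B(z,z))
Standardize variables apart so no two quantifiers bind the same name: z↦u.
  (exists x. ~B(x,x)) & (forall z. ~B(z,z)) & (forall u. ~B(u,u))
Extract every quantifier outward, since the variables are now distinct and don't occur free across branches:
  exists x. forall z. forall u. (~B(x,x) & ~B(z,z) & ~B(u,u))
The prefix is exists x forall z forall u: 2 universal, 1 existential.

2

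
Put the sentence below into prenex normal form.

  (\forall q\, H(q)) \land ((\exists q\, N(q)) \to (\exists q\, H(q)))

Eliminate → and ↔ using ¬ and ∨.
  (\forall q\, H(q)) \land (\neg (\exists q\, N(q)) \lor (\exists q\, H(q)))
Push ¬ through the quantifiers and connectives to reach negation normal form:
  (\forall q\, H(q)) \land ((\forall q\, \neg N(q)) \lor (\exists q\, H(q)))
Give each quantifier a distinct variable: q↦c, q↦t.
  (\forall q\, H(q)) \land ((\forall c\, \neg N(c)) \lor (\exists t\, H(t)))
Finally move all quantifiers to the prefix:
  \forall q\, \forall c\, \exists t\, (H(q) \land (\neg N(c) \lor H(t)))

\forall q\, \forall c\, \exists t\, (H(q) \land (\neg N(c) \lor H(t)))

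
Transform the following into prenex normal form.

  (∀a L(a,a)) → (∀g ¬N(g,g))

Eliminate → and ↔ using ¬ and ∨.
  ¬(∀a L(a,a)) ∨ (∀g ¬N(g,g))
Move each ¬ inward, flipping quantifiers it crosses:
  (∃a ¬L(a,a)) ∨ (∀g ¬N(g,g))
All bound variables are already distinct, so no renaming is needed.
Extract every quantifier outward, since the variables are now distinct and don't occur free across branches:
  ∃a ∀g (¬L(a,a) ∨ ¬N(g,g))

∃a ∀g (¬L(a,a) ∨ ¬N(g,g))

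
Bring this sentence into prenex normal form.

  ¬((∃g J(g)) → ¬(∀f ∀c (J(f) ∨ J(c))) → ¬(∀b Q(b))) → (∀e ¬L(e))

First replace A → B with ¬A ∨ B.
  ¬¬(¬(∃g J(g)) ∨ ¬¬(∀f ∀c (J(f) ∨ J(c))) ∨ ¬(∀b Q(b))) ∨ (∀e ¬L(e))
Drive negations inward (¬∀x A ≡ ∃x ¬A, ¬∃x A ≡ ∀x ¬A, De Morgan for ∧/∨):
  (∀g ¬J(g)) ∨ (∀f ∀c (J(f) ∨ J(c))) ∨ (∃b ¬Q(b)) ∨ (∀e ¬L(e))
Pull the quantifiers to the front (each side's bound variable is not free in the other side):
  ∀g ∀f ∀c ∃b ∀e (¬J(g) ∨ J(f) ∨ J(c) ∨ ¬Q(b) ∨ ¬L(e))

∀g ∀f ∀c ∃b ∀e (¬J(g) ∨ J(f) ∨ J(c) ∨ ¬Q(b) ∨ ¬L(e))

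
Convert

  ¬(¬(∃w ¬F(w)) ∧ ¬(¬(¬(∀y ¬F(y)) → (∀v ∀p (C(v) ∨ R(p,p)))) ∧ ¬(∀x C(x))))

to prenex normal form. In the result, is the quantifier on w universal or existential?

existential

First replace A → B with ¬A ∨ B.
  ¬(¬(∃w ¬F(w)) ∧ ¬(¬(¬¬(∀y ¬F(y)) ∨ (∀v ∀p (C(v) ∨ R(p,p)))) ∧ ¬(∀x C(x))))
Move each ¬ inward, flipping quantifiers it crosses:
  (∃w ¬F(w)) ∨ (∃y F(y)) ∧ (∃v ∃p (¬C(v) ∧ ¬R(p,p))) ∧ (∃x ¬C(x))
All bound variables are already distinct, so no renaming is needed.
Pull the quantifiers to the front (each side's bound variable is not free in the other side):
  ∃w ∃y ∃v ∃p ∃x (¬F(w) ∨ F(y) ∧ ¬C(v) ∧ ¬R(p,p) ∧ ¬C(x))
The quantifier ∃w sits under an even number of negations (counting the antecedent side of each →), so it remains existential.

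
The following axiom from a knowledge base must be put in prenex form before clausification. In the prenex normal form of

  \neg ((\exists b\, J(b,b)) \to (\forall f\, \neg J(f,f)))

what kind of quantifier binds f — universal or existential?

First replace A → B with ¬A ∨ B.
  \neg (\neg (\exists b\, J(b,b)) \lor (\forall f\, \neg J(f,f)))
Drive negations inward (¬∀x A ≡ ∃x ¬A, ¬∃x A ≡ ∀x ¬A, De Morgan for ∧/∨):
  (\exists b\, J(b,b)) \land (\exists f\, J(f,f))
Pull the quantifiers to the front (each side's bound variable is not free in the other side):
  \exists b\, \exists f\, (J(b,b) \land J(f,f))
The quantifier \forall f sits under an odd number of negations (counting the antecedent side of each →), so it flips to \exists f.

existential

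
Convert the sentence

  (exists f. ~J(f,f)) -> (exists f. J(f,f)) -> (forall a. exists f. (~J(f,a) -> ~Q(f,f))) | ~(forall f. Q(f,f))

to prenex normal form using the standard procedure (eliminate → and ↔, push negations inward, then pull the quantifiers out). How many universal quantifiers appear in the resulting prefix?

First replace A → B with ¬A ∨ B.
  ~(exists f. ~J(f,f)) | ~(exists f. J(f,f)) | (forall a. exists f. (~~J(f,a) | ~Q(f,f))) | ~(forall f. Q(f,f))
Move each ¬ inward, flipping quantifiers it crosses:
  (forall f. J(f,f)) | (forall f. ~J(f,f)) | (forall a. exists f. (J(f,a) | ~Q(f,f))) | (exists f. ~Q(f,f))
Give each quantifier a distinct variable: f↦z, f↦c, f↦z1.
  (forall f. J(f,f)) | (forall z. ~J(z,z)) | (forall a. exists c. (J(c,a) | ~Q(c,c))) | (exists z1. ~Q(z1,z1))
Pull the quantifiers to the front (each side's bound variable is not free in the other side):
  forall f. forall z. forall a. exists c. exists z1. (J(f,f) | ~J(z,z) | J(c,a) | ~Q(c,c) | ~Q(z1,z1))
The prefix is forall f forall z forall a exists c exists z1: 3 universal, 2 existential.

3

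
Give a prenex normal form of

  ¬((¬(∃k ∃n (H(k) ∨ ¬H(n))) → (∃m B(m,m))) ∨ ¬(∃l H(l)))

∀k ∀n ∀m ∃l (¬H(k) ∧ H(n) ∧ ¬B(m,m) ∧ H(l))

Rewrite implications/biconditionals: A → B as ¬A ∨ B.
  ¬(¬¬(∃k ∃n (H(k) ∨ ¬H(n))) ∨ (∃m B(m,m)) ∨ ¬(∃l H(l)))
Push ¬ through the quantifiers and connectives to reach negation normal form:
  (∀k ∀n (¬H(k) ∧ H(n))) ∧ (∀m ¬B(m,m)) ∧ (∃l H(l))
Finally move all quantifiers to the prefix:
  ∀k ∀n ∀m ∃l (¬H(k) ∧ H(n) ∧ ¬B(m,m) ∧ H(l))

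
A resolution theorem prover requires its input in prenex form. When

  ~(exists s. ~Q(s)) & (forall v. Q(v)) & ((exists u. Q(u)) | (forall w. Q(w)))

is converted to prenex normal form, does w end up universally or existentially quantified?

universal

Push ¬ through the quantifiers and connectives to reach negation normal form:
  (forall s. Q(s)) & (forall v. Q(v)) & ((exists u. Q(u)) | (forall w. Q(w)))
Extract every quantifier outward, since the variables are now distinct and don't occur free across branches:
  forall s. forall v. exists u. forall w. (Q(s) & Q(v) & (Q(u) | Q(w)))
The quantifier forall w sits under an even number of negations, so it remains universal.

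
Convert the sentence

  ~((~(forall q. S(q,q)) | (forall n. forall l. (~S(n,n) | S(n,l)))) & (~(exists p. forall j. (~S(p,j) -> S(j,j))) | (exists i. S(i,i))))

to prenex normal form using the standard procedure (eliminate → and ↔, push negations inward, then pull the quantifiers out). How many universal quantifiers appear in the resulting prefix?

3

Rewrite implications/biconditionals: A → B as ¬A ∨ B.
  ~((~(forall q. S(q,q)) | (forall n. forall l. (~S(n,n) | S(n,l)))) & (~(exists p. forall j. (~~S(p,j) | S(j,j))) | (exists i. S(i,i))))
Drive negations inward (¬∀x A ≡ ∃x ¬A, ¬∃x A ≡ ∀x ¬A, De Morgan for ∧/∨):
  (forall q. S(q,q)) & (exists n. exists l. (S(n,n) & ~S(n,l))) | (exists p. forall j. (S(p,j) | S(j,j))) & (forall i. ~S(i,i))
Pull the quantifiers to the front (each side's bound variable is not free in the other side):
  forall q. exists n. exists l. exists p. forall j. forall i. (S(q,q) & S(n,n) & ~S(n,l) | (S(p,j) | S(j,j)) & ~S(i,i))
The prefix is forall q exists n exists l exists p forall j forall i: 3 universal, 3 existential.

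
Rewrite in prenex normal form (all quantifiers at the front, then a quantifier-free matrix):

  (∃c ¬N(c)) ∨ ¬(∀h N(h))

∃c ∃h (¬N(c) ∨ ¬N(h))

Push ¬ through the quantifiers and connectives to reach negation normal form:
  (∃c ¬N(c)) ∨ (∃h ¬N(h))
All bound variables are already distinct, so no renaming is needed.
Finally move all quantifiers to the prefix:
  ∃c ∃h (¬N(c) ∨ ¬N(h))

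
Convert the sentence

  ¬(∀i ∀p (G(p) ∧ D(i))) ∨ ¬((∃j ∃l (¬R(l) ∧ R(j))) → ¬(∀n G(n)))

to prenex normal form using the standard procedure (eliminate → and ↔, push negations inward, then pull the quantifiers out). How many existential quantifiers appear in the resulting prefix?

First replace A → B with ¬A ∨ B.
  ¬(∀i ∀p (G(p) ∧ D(i))) ∨ ¬(¬(∃j ∃l (¬R(l) ∧ R(j))) ∨ ¬(∀n G(n)))
Drive negations inward (¬∀x A ≡ ∃x ¬A, ¬∃x A ≡ ∀x ¬A, De Morgan for ∧/∨):
  (∃i ∃p (¬G(p) ∨ ¬D(i))) ∨ (∃j ∃l (¬R(l) ∧ R(j))) ∧ (∀n G(n))
All bound variables are already distinct, so no renaming is needed.
Extract every quantifier outward, since the variables are now distinct and don't occur free across branches:
  ∃i ∃p ∃j ∃l ∀n (¬G(p) ∨ ¬D(i) ∨ ¬R(l) ∧ R(j) ∧ G(n))
The prefix is ∃i ∃p ∃j ∃l ∀n: 1 universal, 4 existential.

4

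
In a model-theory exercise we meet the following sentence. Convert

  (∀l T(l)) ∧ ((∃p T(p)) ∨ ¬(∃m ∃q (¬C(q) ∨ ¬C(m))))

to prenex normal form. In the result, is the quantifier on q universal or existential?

universal

Move each ¬ inward, flipping quantifiers it crosses:
  (∀l T(l)) ∧ ((∃p T(p)) ∨ (∀m ∀q (C(q) ∧ C(m))))
Finally move all quantifiers to the prefix:
  ∀l ∃p ∀m ∀q (T(l) ∧ (T(p) ∨ C(q) ∧ C(m)))
The quantifier ∃q sits under an odd number of negations, so it flips to ∀q.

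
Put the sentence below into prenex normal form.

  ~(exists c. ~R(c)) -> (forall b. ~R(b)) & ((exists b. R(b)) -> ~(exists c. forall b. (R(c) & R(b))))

exists c. forall b. forall x. forall u. exists s. (~R(c) | ~R(b) & (~R(x) | ~R(u) | ~R(s)))

Rewrite implications/biconditionals: A → B as ¬A ∨ B.
  ~~(exists c. ~R(c)) | (forall b. ~R(b)) & (~(exists b. R(b)) | ~(exists c. forall b. (R(c) & R(b))))
Drive negations inward (¬∀x A ≡ ∃x ¬A, ¬∃x A ≡ ∀x ¬A, De Morgan for ∧/∨):
  (exists c. ~R(c)) | (forall b. ~R(b)) & ((forall b. ~R(b)) | (forall c. exists b. (~R(c) | ~R(b))))
Give each quantifier a distinct variable: b↦x, c↦u, b↦s.
  (exists c. ~R(c)) | (forall b. ~R(b)) & ((forall x. ~R(x)) | (forall u. exists s. (~R(u) | ~R(s))))
Extract every quantifier outward, since the variables are now distinct and don't occur free across branches:
  exists c. forall b. forall x. forall u. exists s. (~R(c) | ~R(b) & (~R(x) | ~R(u) | ~R(s)))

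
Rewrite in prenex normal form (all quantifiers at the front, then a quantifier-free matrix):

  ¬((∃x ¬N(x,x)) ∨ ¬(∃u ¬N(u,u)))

Move each ¬ inward, flipping quantifiers it crosses:
  (∀x N(x,x)) ∧ (∃u ¬N(u,u))
Pull the quantifiers to the front (each side's bound variable is not free in the other side):
  ∀x ∃u (N(x,x) ∧ ¬N(u,u))

∀x ∃u (N(x,x) ∧ ¬N(u,u))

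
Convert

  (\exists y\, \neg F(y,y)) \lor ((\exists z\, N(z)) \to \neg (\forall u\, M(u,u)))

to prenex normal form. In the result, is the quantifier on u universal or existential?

First replace A → B with ¬A ∨ B.
  (\exists y\, \neg F(y,y)) \lor \neg (\exists z\, N(z)) \lor \neg (\forall u\, M(u,u))
Drive negations inward (¬∀x A ≡ ∃x ¬A, ¬∃x A ≡ ∀x ¬A, De Morgan for ∧/∨):
  (\exists y\, \neg F(y,y)) \lor (\forall z\, \neg N(z)) \lor (\exists u\, \neg M(u,u))
All bound variables are already distinct, so no renaming is needed.
Finally move all quantifiers to the prefix:
  \exists y\, \forall z\, \exists u\, (\neg F(y,y) \lor \neg N(z) \lor \neg M(u,u))
The quantifier \forall u sits under an odd number of negations (counting the antecedent side of each →), so it flips to \exists u.

existential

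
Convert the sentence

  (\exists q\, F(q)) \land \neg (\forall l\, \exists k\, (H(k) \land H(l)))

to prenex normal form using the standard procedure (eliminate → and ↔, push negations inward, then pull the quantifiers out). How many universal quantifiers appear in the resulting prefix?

Push ¬ through the quantifiers and connectives to reach negation normal form:
  (\exists q\, F(q)) \land (\exists l\, \forall k\, (\neg H(k) \lor \neg H(l)))
All bound variables are already distinct, so no renaming is needed.
Extract every quantifier outward, since the variables are now distinct and don't occur free across branches:
  \exists q\, \exists l\, \forall k\, (F(q) \land (\neg H(k) \lor \neg H(l)))
The prefix is \exists q \exists l \forall k: 1 universal, 2 existential.

1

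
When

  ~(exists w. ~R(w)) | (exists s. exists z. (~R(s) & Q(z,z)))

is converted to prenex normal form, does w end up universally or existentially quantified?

universal

Move each ¬ inward, flipping quantifiers it crosses:
  (forall w. R(w)) | (exists s. exists z. (~R(s) & Q(z,z)))
All bound variables are already distinct, so no renaming is needed.
Pull the quantifiers to the front (each side's bound variable is not free in the other side):
  forall w. exists s. exists z. (R(w) | ~R(s) & Q(z,z))
The quantifier exists w sits under an odd number of negations, so it flips to forall w.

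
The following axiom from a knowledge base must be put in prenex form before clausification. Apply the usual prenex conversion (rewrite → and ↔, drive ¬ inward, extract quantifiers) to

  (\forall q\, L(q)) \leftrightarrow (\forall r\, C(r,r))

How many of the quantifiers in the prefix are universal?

2

Rewrite implications/biconditionals: A → B as ¬A ∨ B; A ↔ B as (¬A ∨ B) ∧ (¬B ∨ A).
  (\neg (\forall q\, L(q)) \lor (\forall r\, C(r,r))) \land (\neg (\forall r\, C(r,r)) \lor (\forall q\, L(q)))
Drive negations inward (¬∀x A ≡ ∃x ¬A, ¬∃x A ≡ ∀x ¬A, De Morgan for ∧/∨):
  ((\exists q\, \neg L(q)) \lor (\forall r\, C(r,r))) \land ((\exists r\, \neg C(r,r)) \lor (\forall q\, L(q)))
Give each quantifier a distinct variable: r↦c, q↦v.
  ((\exists q\, \neg L(q)) \lor (\forall r\, C(r,r))) \land ((\exists c\, \neg C(c,c)) \lor (\forall v\, L(v)))
Extract every quantifier outward, since the variables are now distinct and don't occur free across branches:
  \exists q\, \forall r\, \exists c\, \forall v\, ((\neg L(q) \lor C(r,r)) \land (\neg C(c,c) \lor L(v)))
The prefix is \exists q \forall r \exists c \forall v: 2 universal, 2 existential.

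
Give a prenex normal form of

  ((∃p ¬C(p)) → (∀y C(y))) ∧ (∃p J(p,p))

∀p ∀y ∃y1 ((C(p) ∨ C(y)) ∧ J(y1,y1))

Eliminate → and ↔ using ¬ and ∨.
  (¬(∃p ¬C(p)) ∨ (∀y C(y))) ∧ (∃p J(p,p))
Move each ¬ inward, flipping quantifiers it crosses:
  ((∀p C(p)) ∨ (∀y C(y))) ∧ (∃p J(p,p))
Standardize variables apart so no two quantifiers bind the same name: p↦y1.
  ((∀p C(p)) ∨ (∀y C(y))) ∧ (∃y1 J(y1,y1))
Extract every quantifier outward, since the variables are now distinct and don't occur free across branches:
  ∀p ∀y ∃y1 ((C(p) ∨ C(y)) ∧ J(y1,y1))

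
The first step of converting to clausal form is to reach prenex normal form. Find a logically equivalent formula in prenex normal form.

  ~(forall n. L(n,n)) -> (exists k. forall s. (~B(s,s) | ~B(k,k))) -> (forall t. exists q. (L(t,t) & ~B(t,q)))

Rewrite implications/biconditionals: A → B as ¬A ∨ B.
  ~~(forall n. L(n,n)) | ~(exists k. forall s. (~B(s,s) | ~B(k,k))) | (forall t. exists q. (L(t,t) & ~B(t,q)))
Move each ¬ inward, flipping quantifiers it crosses:
  (forall n. L(n,n)) | (forall k. exists s. (B(s,s) & B(k,k))) | (forall t. exists q. (L(t,t) & ~B(t,q)))
Extract every quantifier outward, since the variables are now distinct and don't occur free across branches:
  forall n. forall k. exists s. forall t. exists q. (L(n,n) | B(s,s) & B(k,k) | L(t,t) & ~B(t,q))

forall n. forall k. exists s. forall t. exists q. (L(n,n) | B(s,s) & B(k,k) | L(t,t) & ~B(t,q))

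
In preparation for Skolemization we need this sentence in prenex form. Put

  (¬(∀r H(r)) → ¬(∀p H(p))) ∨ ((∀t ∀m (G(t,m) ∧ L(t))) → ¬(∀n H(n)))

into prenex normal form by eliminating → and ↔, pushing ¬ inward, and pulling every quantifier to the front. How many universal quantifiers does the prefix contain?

Eliminate → and ↔ using ¬ and ∨.
  ¬¬(∀r H(r)) ∨ ¬(∀p H(p)) ∨ ¬(∀t ∀m (G(t,m) ∧ L(t))) ∨ ¬(∀n H(n))
Move each ¬ inward, flipping quantifiers it crosses:
  (∀r H(r)) ∨ (∃p ¬H(p)) ∨ (∃t ∃m (¬G(t,m) ∨ ¬L(t))) ∨ (∃n ¬H(n))
All bound variables are already distinct, so no renaming is needed.
Pull the quantifiers to the front (each side's bound variable is not free in the other side):
  ∀r ∃p ∃t ∃m ∃n (H(r) ∨ ¬H(p) ∨ ¬G(t,m) ∨ ¬L(t) ∨ ¬H(n))
The prefix is ∀r ∃p ∃t ∃m ∃n: 1 universal, 4 existential.

1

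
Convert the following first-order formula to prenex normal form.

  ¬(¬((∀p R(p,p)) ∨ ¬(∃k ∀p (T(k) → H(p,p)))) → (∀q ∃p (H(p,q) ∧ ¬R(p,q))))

First replace A → B with ¬A ∨ B.
  ¬(¬¬((∀p R(p,p)) ∨ ¬(∃k ∀p (¬T(k) ∨ H(p,p)))) ∨ (∀q ∃p (H(p,q) ∧ ¬R(p,q))))
Move each ¬ inward, flipping quantifiers it crosses:
  (∃p ¬R(p,p)) ∧ (∃k ∀p (¬T(k) ∨ H(p,p))) ∧ (∃q ∀p (¬H(p,q) ∨ R(p,q)))
Give each quantifier a distinct variable: p↦t, p↦y1.
  (∃p ¬R(p,p)) ∧ (∃k ∀t (¬T(k) ∨ H(t,t))) ∧ (∃q ∀y1 (¬H(y1,q) ∨ R(y1,q)))
Extract every quantifier outward, since the variables are now distinct and don't occur free across branches:
  ∃p ∃k ∀t ∃q ∀y1 (¬R(p,p) ∧ (¬T(k) ∨ H(t,t)) ∧ (¬H(y1,q) ∨ R(y1,q)))

∃p ∃k ∀t ∃q ∀y1 (¬R(p,p) ∧ (¬T(k) ∨ H(t,t)) ∧ (¬H(y1,q) ∨ R(y1,q)))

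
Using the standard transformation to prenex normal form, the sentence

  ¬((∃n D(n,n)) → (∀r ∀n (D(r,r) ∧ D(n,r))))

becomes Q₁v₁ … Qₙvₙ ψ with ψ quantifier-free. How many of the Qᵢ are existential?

3

Rewrite implications/biconditionals: A → B as ¬A ∨ B.
  ¬(¬(∃n D(n,n)) ∨ (∀r ∀n (D(r,r) ∧ D(n,r))))
Push ¬ through the quantifiers and connectives to reach negation normal form:
  (∃n D(n,n)) ∧ (∃r ∃n (¬D(r,r) ∨ ¬D(n,r)))
Standardize variables apart so no two quantifiers bind the same name: n↦z.
  (∃n D(n,n)) ∧ (∃r ∃z (¬D(r,r) ∨ ¬D(z,r)))
Finally move all quantifiers to the prefix:
  ∃n ∃r ∃z (D(n,n) ∧ (¬D(r,r) ∨ ¬D(z,r)))
The prefix is ∃n ∃r ∃z: 0 universal, 3 existential.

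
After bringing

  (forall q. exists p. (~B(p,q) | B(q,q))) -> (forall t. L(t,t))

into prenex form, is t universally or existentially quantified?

universal

Rewrite implications/biconditionals: A → B as ¬A ∨ B.
  ~(forall q. exists p. (~B(p,q) | B(q,q))) | (forall t. L(t,t))
Drive negations inward (¬∀x A ≡ ∃x ¬A, ¬∃x A ≡ ∀x ¬A, De Morgan for ∧/∨):
  (exists q. forall p. (B(p,q) & ~B(q,q))) | (forall t. L(t,t))
All bound variables are already distinct, so no renaming is needed.
Extract every quantifier outward, since the variables are now distinct and don't occur free across branches:
  exists q. forall p. forall t. (B(p,q) & ~B(q,q) | L(t,t))
The quantifier forall t sits under an even number of negations (counting the antecedent side of each →), so it remains universal.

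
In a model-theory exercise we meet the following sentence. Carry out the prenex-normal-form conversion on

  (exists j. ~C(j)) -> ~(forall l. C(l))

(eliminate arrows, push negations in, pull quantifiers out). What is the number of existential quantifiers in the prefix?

Eliminate → and ↔ using ¬ and ∨.
  ~(exists j. ~C(j)) | ~(forall l. C(l))
Drive negations inward (¬∀x A ≡ ∃x ¬A, ¬∃x A ≡ ∀x ¬A, De Morgan for ∧/∨):
  (forall j. C(j)) | (exists l. ~C(l))
All bound variables are already distinct, so no renaming is needed.
Extract every quantifier outward, since the variables are now distinct and don't occur free across branches:
  forall j. exists l. (C(j) | ~C(l))
The prefix is forall j exists l: 1 universal, 1 existential.

1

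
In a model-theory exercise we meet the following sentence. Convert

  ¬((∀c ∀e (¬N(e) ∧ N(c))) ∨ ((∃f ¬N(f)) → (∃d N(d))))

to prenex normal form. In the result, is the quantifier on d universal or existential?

First replace A → B with ¬A ∨ B.
  ¬((∀c ∀e (¬N(e) ∧ N(c))) ∨ ¬(∃f ¬N(f)) ∨ (∃d N(d)))
Drive negations inward (¬∀x A ≡ ∃x ¬A, ¬∃x A ≡ ∀x ¬A, De Morgan for ∧/∨):
  (∃c ∃e (N(e) ∨ ¬N(c))) ∧ (∃f ¬N(f)) ∧ (∀d ¬N(d))
Extract every quantifier outward, since the variables are now distinct and don't occur free across branches:
  ∃c ∃e ∃f ∀d ((N(e) ∨ ¬N(c)) ∧ ¬N(f) ∧ ¬N(d))
The quantifier ∃d sits under an odd number of negations (counting the antecedent side of each →), so it flips to ∀d.

universal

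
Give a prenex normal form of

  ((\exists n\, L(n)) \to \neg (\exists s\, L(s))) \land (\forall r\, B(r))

First replace A → B with ¬A ∨ B.
  (\neg (\exists n\, L(n)) \lor \neg (\exists s\, L(s))) \land (\forall r\, B(r))
Push ¬ through the quantifiers and connectives to reach negation normal form:
  ((\forall n\, \neg L(n)) \lor (\forall s\, \neg L(s))) \land (\forall r\, B(r))
All bound variables are already distinct, so no renaming is needed.
Finally move all quantifiers to the prefix:
  \forall n\, \forall s\, \forall r\, ((\neg L(n) \lor \neg L(s)) \land B(r))

\forall n\, \forall s\, \forall r\, ((\neg L(n) \lor \neg L(s)) \land B(r))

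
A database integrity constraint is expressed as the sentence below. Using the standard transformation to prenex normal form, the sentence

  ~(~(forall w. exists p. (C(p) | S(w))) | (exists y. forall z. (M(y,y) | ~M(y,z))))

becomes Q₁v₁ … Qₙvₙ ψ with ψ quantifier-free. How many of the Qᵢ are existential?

2

Push ¬ through the quantifiers and connectives to reach negation normal form:
  (forall w. exists p. (C(p) | S(w))) & (forall y. exists z. (~M(y,y) & M(y,z)))
All bound variables are already distinct, so no renaming is needed.
Pull the quantifiers to the front (each side's bound variable is not free in the other side):
  forall w. exists p. forall y. exists z. ((C(p) | S(w)) & ~M(y,y) & M(y,z))
The prefix is forall w exists p forall y exists z: 2 universal, 2 existential.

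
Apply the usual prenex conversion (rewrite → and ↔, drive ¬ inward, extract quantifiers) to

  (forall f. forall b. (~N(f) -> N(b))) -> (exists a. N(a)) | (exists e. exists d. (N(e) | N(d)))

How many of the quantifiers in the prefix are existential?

First replace A → B with ¬A ∨ B.
  ~(forall f. forall b. (~~N(f) | N(b))) | (exists a. N(a)) | (exists e. exists d. (N(e) | N(d)))
Drive negations inward (¬∀x A ≡ ∃x ¬A, ¬∃x A ≡ ∀x ¬A, De Morgan for ∧/∨):
  (exists f. exists b. (~N(f) & ~N(b))) | (exists a. N(a)) | (exists e. exists d. (N(e) | N(d)))
All bound variables are already distinct, so no renaming is needed.
Finally move all quantifiers to the prefix:
  exists f. exists b. exists a. exists e. exists d. (~N(f) & ~N(b) | N(a) | N(e) | N(d))
The prefix is exists f exists b exists a exists e exists d: 0 universal, 5 existential.

5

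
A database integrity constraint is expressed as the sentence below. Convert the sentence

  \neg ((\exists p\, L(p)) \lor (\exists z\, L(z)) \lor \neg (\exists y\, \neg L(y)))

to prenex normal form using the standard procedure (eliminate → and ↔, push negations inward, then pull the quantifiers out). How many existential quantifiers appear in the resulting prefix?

1

Push ¬ through the quantifiers and connectives to reach negation normal form:
  (\forall p\, \neg L(p)) \land (\forall z\, \neg L(z)) \land (\exists y\, \neg L(y))
Finally move all quantifiers to the prefix:
  \forall p\, \forall z\, \exists y\, (\neg L(p) \land \neg L(z) \land \neg L(y))
The prefix is \forall p \forall z \exists y: 2 universal, 1 existential.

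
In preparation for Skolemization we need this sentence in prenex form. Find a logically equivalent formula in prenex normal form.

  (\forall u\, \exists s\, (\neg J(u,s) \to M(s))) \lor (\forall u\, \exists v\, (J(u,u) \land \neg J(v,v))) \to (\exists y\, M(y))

First replace A → B with ¬A ∨ B.
  \neg ((\forall u\, \exists s\, (\neg \neg J(u,s) \lor M(s))) \lor (\forall u\, \exists v\, (J(u,u) \land \neg J(v,v)))) \lor (\exists y\, M(y))
Push ¬ through the quantifiers and connectives to reach negation normal form:
  (\exists u\, \forall s\, (\neg J(u,s) \land \neg M(s))) \land (\exists u\, \forall v\, (\neg J(u,u) \lor J(v,v))) \lor (\exists y\, M(y))
Rename bound variables to avoid capture: u↦r.
  (\exists u\, \forall s\, (\neg J(u,s) \land \neg M(s))) \land (\exists r\, \forall v\, (\neg J(r,r) \lor J(v,v))) \lor (\exists y\, M(y))
Pull the quantifiers to the front (each side's bound variable is not free in the other side):
  \exists u\, \forall s\, \exists r\, \forall v\, \exists y\, (\neg J(u,s) \land \neg M(s) \land (\neg J(r,r) \lor J(v,v)) \lor M(y))

\exists u\, \forall s\, \exists r\, \forall v\, \exists y\, (\neg J(u,s) \land \neg M(s) \land (\neg J(r,r) \lor J(v,v)) \lor M(y))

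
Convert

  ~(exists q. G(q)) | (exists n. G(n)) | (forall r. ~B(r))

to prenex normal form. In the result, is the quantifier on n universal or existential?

Move each ¬ inward, flipping quantifiers it crosses:
  (forall q. ~G(q)) | (exists n. G(n)) | (forall r. ~B(r))
All bound variables are already distinct, so no renaming is needed.
Pull the quantifiers to the front (each side's bound variable is not free in the other side):
  forall q. exists n. forall r. (~G(q) | G(n) | ~B(r))
The quantifier exists n sits under an even number of negations, so it remains existential.

existential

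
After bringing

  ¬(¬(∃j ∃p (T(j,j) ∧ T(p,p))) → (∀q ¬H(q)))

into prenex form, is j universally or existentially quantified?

universal

Rewrite implications/biconditionals: A → B as ¬A ∨ B.
  ¬(¬¬(∃j ∃p (T(j,j) ∧ T(p,p))) ∨ (∀q ¬H(q)))
Drive negations inward (¬∀x A ≡ ∃x ¬A, ¬∃x A ≡ ∀x ¬A, De Morgan for ∧/∨):
  (∀j ∀p (¬T(j,j) ∨ ¬T(p,p))) ∧ (∃q H(q))
All bound variables are already distinct, so no renaming is needed.
Extract every quantifier outward, since the variables are now distinct and don't occur free across branches:
  ∀j ∀p ∃q ((¬T(j,j) ∨ ¬T(p,p)) ∧ H(q))
The quantifier ∃j sits under an odd number of negations (counting the antecedent side of each →), so it flips to ∀j.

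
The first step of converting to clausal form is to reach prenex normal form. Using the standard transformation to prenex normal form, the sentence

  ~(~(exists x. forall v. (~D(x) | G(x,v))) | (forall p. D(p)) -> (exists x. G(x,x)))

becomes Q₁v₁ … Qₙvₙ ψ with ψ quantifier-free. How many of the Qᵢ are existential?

Eliminate → and ↔ using ¬ and ∨.
  ~(~(~(exists x. forall v. (~D(x) | G(x,v))) | (forall p. D(p))) | (exists x. G(x,x)))
Push ¬ through the quantifiers and connectives to reach negation normal form:
  ((forall x. exists v. (D(x) & ~G(x,v))) | (forall p. D(p))) & (forall x. ~G(x,x))
Rename bound variables to avoid capture: x↦x1.
  ((forall x. exists v. (D(x) & ~G(x,v))) | (forall p. D(p))) & (forall x1. ~G(x1,x1))
Extract every quantifier outward, since the variables are now distinct and don't occur free across branches:
  forall x. exists v. forall p. forall x1. ((D(x) & ~G(x,v) | D(p)) & ~G(x1,x1))
The prefix is forall x exists v forall p forall x1: 3 universal, 1 existential.

1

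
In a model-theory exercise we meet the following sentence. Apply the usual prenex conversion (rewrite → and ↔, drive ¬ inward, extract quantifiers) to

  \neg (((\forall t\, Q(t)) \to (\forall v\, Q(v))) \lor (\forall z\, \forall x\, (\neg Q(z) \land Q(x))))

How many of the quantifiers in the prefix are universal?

Rewrite implications/biconditionals: A → B as ¬A ∨ B.
  \neg (\neg (\forall t\, Q(t)) \lor (\forall v\, Q(v)) \lor (\forall z\, \forall x\, (\neg Q(z) \land Q(x))))
Move each ¬ inward, flipping quantifiers it crosses:
  (\forall t\, Q(t)) \land (\exists v\, \neg Q(v)) \land (\exists z\, \exists x\, (Q(z) \lor \neg Q(x)))
All bound variables are already distinct, so no renaming is needed.
Pull the quantifiers to the front (each side's bound variable is not free in the other side):
  \forall t\, \exists v\, \exists z\, \exists x\, (Q(t) \land \neg Q(v) \land (Q(z) \lor \neg Q(x)))
The prefix is \forall t \exists v \exists z \exists x: 1 universal, 3 existential.

1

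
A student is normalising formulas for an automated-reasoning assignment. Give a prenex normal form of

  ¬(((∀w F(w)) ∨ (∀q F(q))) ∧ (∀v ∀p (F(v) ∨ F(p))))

∃w ∃q ∃v ∃p (¬F(w) ∧ ¬F(q) ∨ ¬F(v) ∧ ¬F(p))

Drive negations inward (¬∀x A ≡ ∃x ¬A, ¬∃x A ≡ ∀x ¬A, De Morgan for ∧/∨):
  (∃w ¬F(w)) ∧ (∃q ¬F(q)) ∨ (∃v ∃p (¬F(v) ∧ ¬F(p)))
All bound variables are already distinct, so no renaming is needed.
Pull the quantifiers to the front (each side's bound variable is not free in the other side):
  ∃w ∃q ∃v ∃p (¬F(w) ∧ ¬F(q) ∨ ¬F(v) ∧ ¬F(p))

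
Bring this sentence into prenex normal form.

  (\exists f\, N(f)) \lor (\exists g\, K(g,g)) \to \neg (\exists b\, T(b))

Eliminate → and ↔ using ¬ and ∨.
  \neg ((\exists f\, N(f)) \lor (\exists g\, K(g,g))) \lor \neg (\exists b\, T(b))
Drive negations inward (¬∀x A ≡ ∃x ¬A, ¬∃x A ≡ ∀x ¬A, De Morgan for ∧/∨):
  (\forall f\, \neg N(f)) \land (\forall g\, \neg K(g,g)) \lor (\forall b\, \neg T(b))
All bound variables are already distinct, so no renaming is needed.
Pull the quantifiers to the front (each side's bound variable is not free in the other side):
  \forall f\, \forall g\, \forall b\, (\neg N(f) \land \neg K(g,g) \lor \neg T(b))

\forall f\, \forall g\, \forall b\, (\neg N(f) \land \neg K(g,g) \lor \neg T(b))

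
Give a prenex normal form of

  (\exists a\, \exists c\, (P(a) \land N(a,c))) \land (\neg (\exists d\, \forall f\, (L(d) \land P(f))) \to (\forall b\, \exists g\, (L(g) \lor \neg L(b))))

\exists a\, \exists c\, \exists d\, \forall f\, \forall b\, \exists g\, (P(a) \land N(a,c) \land (L(d) \land P(f) \lor L(g) \lor \neg L(b)))

First replace A → B with ¬A ∨ B.
  (\exists a\, \exists c\, (P(a) \land N(a,c))) \land (\neg \neg (\exists d\, \forall f\, (L(d) \land P(f))) \lor (\forall b\, \exists g\, (L(g) \lor \neg L(b))))
Drive negations inward (¬∀x A ≡ ∃x ¬A, ¬∃x A ≡ ∀x ¬A, De Morgan for ∧/∨):
  (\exists a\, \exists c\, (P(a) \land N(a,c))) \land ((\exists d\, \forall f\, (L(d) \land P(f))) \lor (\forall b\, \exists g\, (L(g) \lor \neg L(b))))
Extract every quantifier outward, since the variables are now distinct and don't occur free across branches:
  \exists a\, \exists c\, \exists d\, \forall f\, \forall b\, \exists g\, (P(a) \land N(a,c) \land (L(d) \land P(f) \lor L(g) \lor \neg L(b)))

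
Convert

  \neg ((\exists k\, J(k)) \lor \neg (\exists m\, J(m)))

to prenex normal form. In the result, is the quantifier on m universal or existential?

existential

Move each ¬ inward, flipping quantifiers it crosses:
  (\forall k\, \neg J(k)) \land (\exists m\, J(m))
All bound variables are already distinct, so no renaming is needed.
Pull the quantifiers to the front (each side's bound variable is not free in the other side):
  \forall k\, \exists m\, (\neg J(k) \land J(m))
The quantifier \exists m sits under an even number of negations, so it remains existential.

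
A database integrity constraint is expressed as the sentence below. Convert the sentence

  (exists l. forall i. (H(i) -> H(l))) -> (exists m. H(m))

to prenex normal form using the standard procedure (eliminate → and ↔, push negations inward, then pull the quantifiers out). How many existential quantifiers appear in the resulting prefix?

Eliminate → and ↔ using ¬ and ∨.
  ~(exists l. forall i. (~H(i) | H(l))) | (exists m. H(m))
Move each ¬ inward, flipping quantifiers it crosses:
  (forall l. exists i. (H(i) & ~H(l))) | (exists m. H(m))
All bound variables are already distinct, so no renaming is needed.
Finally move all quantifiers to the prefix:
  forall l. exists i. exists m. (H(i) & ~H(l) | H(m))
The prefix is forall l exists i exists m: 1 universal, 2 existential.

2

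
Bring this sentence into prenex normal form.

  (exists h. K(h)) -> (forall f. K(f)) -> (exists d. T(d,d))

Rewrite implications/biconditionals: A → B as ¬A ∨ B.
  ~(exists h. K(h)) | ~(forall f. K(f)) | (exists d. T(d,d))
Move each ¬ inward, flipping quantifiers it crosses:
  (forall h. ~K(h)) | (exists f. ~K(f)) | (exists d. T(d,d))
Extract every quantifier outward, since the variables are now distinct and don't occur free across branches:
  forall h. exists f. exists d. (~K(h) | ~K(f) | T(d,d))

forall h. exists f. exists d. (~K(h) | ~K(f) | T(d,d))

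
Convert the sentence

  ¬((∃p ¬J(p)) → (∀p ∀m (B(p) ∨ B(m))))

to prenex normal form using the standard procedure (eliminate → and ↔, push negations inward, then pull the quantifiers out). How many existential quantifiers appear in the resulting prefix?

Eliminate → and ↔ using ¬ and ∨.
  ¬(¬(∃p ¬J(p)) ∨ (∀p ∀m (B(p) ∨ B(m))))
Move each ¬ inward, flipping quantifiers it crosses:
  (∃p ¬J(p)) ∧ (∃p ∃m (¬B(p) ∧ ¬B(m)))
Rename bound variables to avoid capture: p↦u1.
  (∃p ¬J(p)) ∧ (∃u1 ∃m (¬B(u1) ∧ ¬B(m)))
Finally move all quantifiers to the prefix:
  ∃p ∃u1 ∃m (¬J(p) ∧ ¬B(u1) ∧ ¬B(m))
The prefix is ∃p ∃u1 ∃m: 0 universal, 3 existential.

3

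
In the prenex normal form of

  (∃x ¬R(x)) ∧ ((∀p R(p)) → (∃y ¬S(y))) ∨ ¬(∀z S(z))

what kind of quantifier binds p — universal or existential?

existential

First replace A → B with ¬A ∨ B.
  (∃x ¬R(x)) ∧ (¬(∀p R(p)) ∨ (∃y ¬S(y))) ∨ ¬(∀z S(z))
Move each ¬ inward, flipping quantifiers it crosses:
  (∃x ¬R(x)) ∧ ((∃p ¬R(p)) ∨ (∃y ¬S(y))) ∨ (∃z ¬S(z))
All bound variables are already distinct, so no renaming is needed.
Finally move all quantifiers to the prefix:
  ∃x ∃p ∃y ∃z (¬R(x) ∧ (¬R(p) ∨ ¬S(y)) ∨ ¬S(z))
The quantifier ∀p sits under an odd number of negations (counting the antecedent side of each →), so it flips to ∃p.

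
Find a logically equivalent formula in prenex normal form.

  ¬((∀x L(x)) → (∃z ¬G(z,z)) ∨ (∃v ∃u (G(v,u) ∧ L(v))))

∀x ∀z ∀v ∀u (L(x) ∧ G(z,z) ∧ (¬G(v,u) ∨ ¬L(v)))

First replace A → B with ¬A ∨ B.
  ¬(¬(∀x L(x)) ∨ (∃z ¬G(z,z)) ∨ (∃v ∃u (G(v,u) ∧ L(v))))
Drive negations inward (¬∀x A ≡ ∃x ¬A, ¬∃x A ≡ ∀x ¬A, De Morgan for ∧/∨):
  (∀x L(x)) ∧ (∀z G(z,z)) ∧ (∀v ∀u (¬G(v,u) ∨ ¬L(v)))
All bound variables are already distinct, so no renaming is needed.
Extract every quantifier outward, since the variables are now distinct and don't occur free across branches:
  ∀x ∀z ∀v ∀u (L(x) ∧ G(z,z) ∧ (¬G(v,u) ∨ ¬L(v)))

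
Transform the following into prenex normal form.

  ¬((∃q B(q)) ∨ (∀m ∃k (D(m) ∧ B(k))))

Push ¬ through the quantifiers and connectives to reach negation normal form:
  (∀q ¬B(q)) ∧ (∃m ∀k (¬D(m) ∨ ¬B(k)))
All bound variables are already distinct, so no renaming is needed.
Extract every quantifier outward, since the variables are now distinct and don't occur free across branches:
  ∀q ∃m ∀k (¬B(q) ∧ (¬D(m) ∨ ¬B(k)))

∀q ∃m ∀k (¬B(q) ∧ (¬D(m) ∨ ¬B(k)))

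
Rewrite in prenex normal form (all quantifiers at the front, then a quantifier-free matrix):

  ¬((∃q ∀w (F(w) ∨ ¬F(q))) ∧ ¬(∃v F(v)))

∀q ∃w ∃v (¬F(w) ∧ F(q) ∨ F(v))

Move each ¬ inward, flipping quantifiers it crosses:
  (∀q ∃w (¬F(w) ∧ F(q))) ∨ (∃v F(v))
Extract every quantifier outward, since the variables are now distinct and don't occur free across branches:
  ∀q ∃w ∃v (¬F(w) ∧ F(q) ∨ F(v))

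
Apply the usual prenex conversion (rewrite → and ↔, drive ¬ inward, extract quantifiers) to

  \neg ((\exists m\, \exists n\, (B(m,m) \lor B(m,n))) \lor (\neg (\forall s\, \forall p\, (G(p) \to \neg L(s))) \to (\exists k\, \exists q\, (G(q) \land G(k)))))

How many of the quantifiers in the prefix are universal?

4

First replace A → B with ¬A ∨ B.
  \neg ((\exists m\, \exists n\, (B(m,m) \lor B(m,n))) \lor \neg \neg (\forall s\, \forall p\, (\neg G(p) \lor \neg L(s))) \lor (\exists k\, \exists q\, (G(q) \land G(k))))
Drive negations inward (¬∀x A ≡ ∃x ¬A, ¬∃x A ≡ ∀x ¬A, De Morgan for ∧/∨):
  (\forall m\, \forall n\, (\neg B(m,m) \land \neg B(m,n))) \land (\exists s\, \exists p\, (G(p) \land L(s))) \land (\forall k\, \forall q\, (\neg G(q) \lor \neg G(k)))
All bound variables are already distinct, so no renaming is needed.
Finally move all quantifiers to the prefix:
  \forall m\, \forall n\, \exists s\, \exists p\, \forall k\, \forall q\, (\neg B(m,m) \land \neg B(m,n) \land G(p) \land L(s) \land (\neg G(q) \lor \neg G(k)))
The prefix is \forall m \forall n \exists s \exists p \forall k \forall q: 4 universal, 2 existential.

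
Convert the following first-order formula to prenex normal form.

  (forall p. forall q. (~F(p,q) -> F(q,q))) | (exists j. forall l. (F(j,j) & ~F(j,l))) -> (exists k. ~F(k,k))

Rewrite implications/biconditionals: A → B as ¬A ∨ B.
  ~((forall p. forall q. (~~F(p,q) | F(q,q))) | (exists j. forall l. (F(j,j) & ~F(j,l)))) | (exists k. ~F(k,k))
Move each ¬ inward, flipping quantifiers it crosses:
  (exists p. exists q. (~F(p,q) & ~F(q,q))) & (forall j. exists l. (~F(j,j) | F(j,l))) | (exists k. ~F(k,k))
Finally move all quantifiers to the prefix:
  exists p. exists q. forall j. exists l. exists k. (~F(p,q) & ~F(q,q) & (~F(j,j) | F(j,l)) | ~F(k,k))

exists p. exists q. forall j. exists l. exists k. (~F(p,q) & ~F(q,q) & (~F(j,j) | F(j,l)) | ~F(k,k))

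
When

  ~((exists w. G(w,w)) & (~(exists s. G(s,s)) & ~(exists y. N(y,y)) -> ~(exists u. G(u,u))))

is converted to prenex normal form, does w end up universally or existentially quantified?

First replace A → B with ¬A ∨ B.
  ~((exists w. G(w,w)) & (~(~(exists s. G(s,s)) & ~(exists y. N(y,y))) | ~(exists u. G(u,u))))
Move each ¬ inward, flipping quantifiers it crosses:
  (forall w. ~G(w,w)) | (forall s. ~G(s,s)) & (forall y. ~N(y,y)) & (exists u. G(u,u))
All bound variables are already distinct, so no renaming is needed.
Finally move all quantifiers to the prefix:
  forall w. forall s. forall y. exists u. (~G(w,w) | ~G(s,s) & ~N(y,y) & G(u,u))
The quantifier exists w sits under an odd number of negations (counting the antecedent side of each →), so it flips to forall w.

universal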